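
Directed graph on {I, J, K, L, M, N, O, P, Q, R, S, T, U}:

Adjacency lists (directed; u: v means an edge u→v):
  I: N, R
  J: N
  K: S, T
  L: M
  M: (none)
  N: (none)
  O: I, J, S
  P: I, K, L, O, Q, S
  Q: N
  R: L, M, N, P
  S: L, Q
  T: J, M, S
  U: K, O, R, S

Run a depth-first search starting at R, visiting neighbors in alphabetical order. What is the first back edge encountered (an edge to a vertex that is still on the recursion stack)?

I→R

DFS from R (visiting neighbors in alphabetical order); mark gray on enter, black on exit:
R gray
  L gray
    M gray
    M black
  L black
  R→M: M black — skip
  N gray
  N black
  P gray
    I gray
      I→N: N black — skip
      I→R: R is gray → back edge
First back edge: I → R.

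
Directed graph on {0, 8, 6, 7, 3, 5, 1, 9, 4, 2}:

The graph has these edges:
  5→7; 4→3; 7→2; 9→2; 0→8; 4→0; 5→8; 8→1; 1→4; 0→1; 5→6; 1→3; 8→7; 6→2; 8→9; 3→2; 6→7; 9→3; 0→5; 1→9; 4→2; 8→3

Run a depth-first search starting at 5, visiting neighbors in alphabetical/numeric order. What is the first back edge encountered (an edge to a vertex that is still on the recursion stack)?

0→1

DFS from 5 (visiting neighbors in alphabetical/numeric order); mark gray on enter, black on exit:
5 gray
  6 gray
    2 gray
    2 black
    7 gray
      7→2: 2 black — skip
    7 black
  6 black
  5→7: 7 black — skip
  8 gray
    1 gray
      3 gray
        3→2: 2 black — skip
      3 black
      4 gray
        0 gray
          0→1: 1 is gray → back edge
First back edge: 0 → 1.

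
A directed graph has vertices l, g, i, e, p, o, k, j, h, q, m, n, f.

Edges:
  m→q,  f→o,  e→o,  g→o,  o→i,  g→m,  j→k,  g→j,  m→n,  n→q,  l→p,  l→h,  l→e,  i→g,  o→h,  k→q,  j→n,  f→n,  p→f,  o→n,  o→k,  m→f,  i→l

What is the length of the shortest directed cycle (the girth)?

3

For each vertex v, BFS finds the shortest path from v back to v.
The shortest such closed walk is i → g → o → i, length 3.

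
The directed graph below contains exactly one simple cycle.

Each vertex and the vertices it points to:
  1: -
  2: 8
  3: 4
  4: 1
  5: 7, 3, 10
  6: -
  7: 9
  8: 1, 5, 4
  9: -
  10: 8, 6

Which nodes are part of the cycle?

5, 8, 10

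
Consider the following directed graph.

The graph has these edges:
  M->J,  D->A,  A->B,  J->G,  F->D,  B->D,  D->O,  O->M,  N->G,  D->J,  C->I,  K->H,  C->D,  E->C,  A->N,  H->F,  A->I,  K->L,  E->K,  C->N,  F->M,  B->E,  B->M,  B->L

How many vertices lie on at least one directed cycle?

A vertex is on a directed cycle iff it belongs to a strongly connected component of size ≥ 2 (or has a self-loop).
The vertices on cycles are {A, B, C, D, E, F, H, K} — 8 in total.

8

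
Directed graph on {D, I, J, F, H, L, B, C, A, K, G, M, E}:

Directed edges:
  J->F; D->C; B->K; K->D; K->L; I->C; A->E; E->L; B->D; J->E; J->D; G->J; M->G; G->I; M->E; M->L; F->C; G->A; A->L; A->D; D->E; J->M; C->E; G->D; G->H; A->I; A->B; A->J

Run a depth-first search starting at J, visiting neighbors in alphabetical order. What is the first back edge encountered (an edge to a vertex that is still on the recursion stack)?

DFS from J (visiting neighbors in alphabetical order); mark gray on enter, black on exit:
J gray
  D gray
    C gray
      E gray
        L gray
        L black
      E black
    C black
    D→E: E black — skip
  D black
  J→E: E black — skip
  F gray
    F→C: C black — skip
  F black
  M gray
    M→E: E black — skip
    G gray
      A gray
        B gray
          B→D: D black — skip
          K gray
            K→D: D black — skip
            K→L: L black — skip
          K black
        B black
        A→D: D black — skip
        A→E: E black — skip
        I gray
          I→C: C black — skip
        I black
        A→J: J is gray → back edge
First back edge: A → J.

A->J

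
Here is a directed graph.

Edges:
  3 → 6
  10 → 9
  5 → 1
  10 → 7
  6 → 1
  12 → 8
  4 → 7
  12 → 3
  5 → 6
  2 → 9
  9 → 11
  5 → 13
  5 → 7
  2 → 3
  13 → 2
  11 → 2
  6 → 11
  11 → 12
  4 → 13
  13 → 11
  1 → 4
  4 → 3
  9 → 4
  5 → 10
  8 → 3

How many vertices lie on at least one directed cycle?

10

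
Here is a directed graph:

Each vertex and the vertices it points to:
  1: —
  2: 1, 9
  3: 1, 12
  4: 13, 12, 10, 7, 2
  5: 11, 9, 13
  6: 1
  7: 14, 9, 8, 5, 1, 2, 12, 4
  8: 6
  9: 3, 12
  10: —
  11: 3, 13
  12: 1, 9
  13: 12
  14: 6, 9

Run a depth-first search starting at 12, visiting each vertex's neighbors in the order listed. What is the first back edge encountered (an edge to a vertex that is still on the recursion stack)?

3->12

DFS from 12 (visiting each vertex's neighbors in the order listed); mark gray on enter, black on exit:
12 gray
  1 gray
  1 black
  9 gray
    3 gray
      3→1: 1 black — skip
      3→12: 12 is gray → back edge
First back edge: 3 → 12.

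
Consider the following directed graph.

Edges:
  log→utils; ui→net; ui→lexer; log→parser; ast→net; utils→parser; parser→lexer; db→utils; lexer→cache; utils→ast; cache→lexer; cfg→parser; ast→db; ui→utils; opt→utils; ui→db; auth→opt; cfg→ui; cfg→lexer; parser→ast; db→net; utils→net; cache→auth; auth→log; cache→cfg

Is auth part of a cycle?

Yes

auth is on a cycle iff auth can reach itself via ≥1 edge.
auth → log → parser → lexer → cache → auth — yes.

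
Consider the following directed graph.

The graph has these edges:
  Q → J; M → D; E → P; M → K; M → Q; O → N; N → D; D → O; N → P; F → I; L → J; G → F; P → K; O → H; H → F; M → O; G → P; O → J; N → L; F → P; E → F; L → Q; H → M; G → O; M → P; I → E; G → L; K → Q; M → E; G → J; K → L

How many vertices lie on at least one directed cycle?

8

A vertex is on a directed cycle iff it belongs to a strongly connected component of size ≥ 2 (or has a self-loop).
The vertices on cycles are {D, E, F, H, I, M, N, O} — 8 in total.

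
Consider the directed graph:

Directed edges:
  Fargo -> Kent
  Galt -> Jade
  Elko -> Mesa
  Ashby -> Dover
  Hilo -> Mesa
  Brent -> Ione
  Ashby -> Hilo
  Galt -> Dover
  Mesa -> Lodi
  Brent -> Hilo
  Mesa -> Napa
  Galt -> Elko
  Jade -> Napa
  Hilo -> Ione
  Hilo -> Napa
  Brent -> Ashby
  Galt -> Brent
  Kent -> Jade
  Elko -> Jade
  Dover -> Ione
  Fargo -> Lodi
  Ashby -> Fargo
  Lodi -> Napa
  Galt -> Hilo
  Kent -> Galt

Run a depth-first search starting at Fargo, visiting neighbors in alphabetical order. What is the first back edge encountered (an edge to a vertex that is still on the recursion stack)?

Ashby→Fargo

DFS from Fargo (visiting neighbors in alphabetical order); mark gray on enter, black on exit:
Fargo gray
  Kent gray
    Galt gray
      Brent gray
        Ashby gray
          Dover gray
            Ione gray
            Ione black
          Dover black
          Ashby→Fargo: Fargo is gray → back edge
First back edge: Ashby → Fargo.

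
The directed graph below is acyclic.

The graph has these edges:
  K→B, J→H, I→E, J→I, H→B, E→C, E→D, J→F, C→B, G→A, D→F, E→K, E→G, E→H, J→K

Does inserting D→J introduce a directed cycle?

Adding D→J creates a cycle iff J can already reach D.
Path from J: J → I → E → D.
So J → … → D → J is a cycle.

Yes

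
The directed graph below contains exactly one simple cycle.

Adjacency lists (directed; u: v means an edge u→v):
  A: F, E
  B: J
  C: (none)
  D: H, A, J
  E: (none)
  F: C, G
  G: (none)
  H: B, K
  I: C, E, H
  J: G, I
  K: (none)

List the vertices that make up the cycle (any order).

B, H, I, J

DFS with gray/black marking from J:
J gray
  G gray
  G black
  I gray
    C gray
    C black
    E gray
    E black
    H gray
      B gray
        B→J: J is gray → back edge
Back edge closes the cycle J → I → H → B → J; its vertices are {B, H, I, J}.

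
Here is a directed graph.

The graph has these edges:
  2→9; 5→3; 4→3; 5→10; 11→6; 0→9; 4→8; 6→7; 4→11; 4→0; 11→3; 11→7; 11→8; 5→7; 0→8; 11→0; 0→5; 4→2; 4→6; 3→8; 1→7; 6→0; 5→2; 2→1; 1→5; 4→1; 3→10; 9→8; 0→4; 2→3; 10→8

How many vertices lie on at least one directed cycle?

7

A vertex is on a directed cycle iff it belongs to a strongly connected component of size ≥ 2 (or has a self-loop).
The vertices on cycles are {0, 1, 2, 4, 5, 6, 11} — 7 in total.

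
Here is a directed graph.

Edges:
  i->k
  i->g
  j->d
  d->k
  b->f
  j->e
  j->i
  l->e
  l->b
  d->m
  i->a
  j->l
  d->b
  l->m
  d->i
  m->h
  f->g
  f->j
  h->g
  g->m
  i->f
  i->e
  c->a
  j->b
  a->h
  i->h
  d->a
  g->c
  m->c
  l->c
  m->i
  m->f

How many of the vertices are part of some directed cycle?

A vertex is on a directed cycle iff it belongs to a strongly connected component of size ≥ 2 (or has a self-loop).
The vertices on cycles are {a, b, c, d, f, g, h, i, j, l, m} — 11 in total.

11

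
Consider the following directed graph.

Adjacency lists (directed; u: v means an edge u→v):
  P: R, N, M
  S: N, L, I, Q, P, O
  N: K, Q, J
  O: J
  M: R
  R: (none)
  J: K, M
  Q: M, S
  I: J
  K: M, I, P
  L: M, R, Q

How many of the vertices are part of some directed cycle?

A vertex is on a directed cycle iff it belongs to a strongly connected component of size ≥ 2 (or has a self-loop).
The vertices on cycles are {I, J, K, L, N, O, P, Q, S} — 9 in total.

9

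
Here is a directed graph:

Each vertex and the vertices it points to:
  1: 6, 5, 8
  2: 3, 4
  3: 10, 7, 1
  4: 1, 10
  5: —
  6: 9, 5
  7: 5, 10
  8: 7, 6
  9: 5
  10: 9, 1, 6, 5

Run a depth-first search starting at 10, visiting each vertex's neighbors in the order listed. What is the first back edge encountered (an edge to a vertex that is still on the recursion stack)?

7→10

DFS from 10 (visiting each vertex's neighbors in the order listed); mark gray on enter, black on exit:
10 gray
  9 gray
    5 gray
    5 black
  9 black
  1 gray
    6 gray
      6→9: 9 black — skip
      6→5: 5 black — skip
    6 black
    1→5: 5 black — skip
    8 gray
      7 gray
        7→5: 5 black — skip
        7→10: 10 is gray → back edge
First back edge: 7 → 10.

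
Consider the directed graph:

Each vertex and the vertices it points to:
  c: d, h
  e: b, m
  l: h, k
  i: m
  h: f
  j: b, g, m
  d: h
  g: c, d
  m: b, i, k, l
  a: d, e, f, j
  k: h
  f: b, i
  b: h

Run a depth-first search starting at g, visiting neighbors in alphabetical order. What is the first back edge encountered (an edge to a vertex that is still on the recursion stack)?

DFS from g (visiting neighbors in alphabetical order); mark gray on enter, black on exit:
g gray
  c gray
    d gray
      h gray
        f gray
          b gray
            b→h: h is gray → back edge
First back edge: b → h.

b->h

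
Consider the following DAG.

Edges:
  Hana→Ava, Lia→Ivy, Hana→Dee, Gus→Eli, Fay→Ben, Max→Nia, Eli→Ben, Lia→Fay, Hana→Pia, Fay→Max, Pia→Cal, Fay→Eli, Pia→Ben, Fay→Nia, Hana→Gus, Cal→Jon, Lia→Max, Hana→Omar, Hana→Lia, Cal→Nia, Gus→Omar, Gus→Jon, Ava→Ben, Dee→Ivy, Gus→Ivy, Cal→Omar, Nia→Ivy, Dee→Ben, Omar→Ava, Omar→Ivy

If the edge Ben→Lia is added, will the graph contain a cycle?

Yes

Adding Ben→Lia creates a cycle iff Lia can already reach Ben.
Path from Lia: Lia → Fay → Ben.
So Lia → … → Ben → Lia is a cycle.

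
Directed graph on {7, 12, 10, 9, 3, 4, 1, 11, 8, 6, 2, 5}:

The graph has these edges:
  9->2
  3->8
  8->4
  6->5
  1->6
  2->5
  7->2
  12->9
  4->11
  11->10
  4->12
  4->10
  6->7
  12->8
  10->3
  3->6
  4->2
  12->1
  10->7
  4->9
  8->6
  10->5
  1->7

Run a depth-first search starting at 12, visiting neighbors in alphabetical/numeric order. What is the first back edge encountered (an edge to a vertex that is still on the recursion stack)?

DFS from 12 (visiting neighbors in alphabetical/numeric order); mark gray on enter, black on exit:
12 gray
  1 gray
    6 gray
      5 gray
      5 black
      7 gray
        2 gray
          2→5: 5 black — skip
        2 black
      7 black
    6 black
    1→7: 7 black — skip
  1 black
  8 gray
    4 gray
      4→2: 2 black — skip
      9 gray
        9→2: 2 black — skip
      9 black
      10 gray
        3 gray
          3→6: 6 black — skip
          3→8: 8 is gray → back edge
First back edge: 3 → 8.

3→8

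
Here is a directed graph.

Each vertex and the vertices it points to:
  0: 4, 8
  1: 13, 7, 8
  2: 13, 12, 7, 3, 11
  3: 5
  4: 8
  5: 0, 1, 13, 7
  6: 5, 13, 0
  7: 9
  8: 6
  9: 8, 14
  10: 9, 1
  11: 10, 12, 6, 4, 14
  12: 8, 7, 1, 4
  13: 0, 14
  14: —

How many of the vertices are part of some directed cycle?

A vertex is on a directed cycle iff it belongs to a strongly connected component of size ≥ 2 (or has a self-loop).
The vertices on cycles are {0, 1, 4, 5, 6, 7, 8, 9, 13} — 9 in total.

9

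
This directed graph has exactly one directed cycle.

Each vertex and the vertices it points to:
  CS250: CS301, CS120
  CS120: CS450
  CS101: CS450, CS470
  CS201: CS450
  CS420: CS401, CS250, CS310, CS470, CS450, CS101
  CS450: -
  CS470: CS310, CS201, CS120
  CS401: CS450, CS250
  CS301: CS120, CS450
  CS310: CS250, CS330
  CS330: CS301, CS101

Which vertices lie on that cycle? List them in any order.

CS101, CS310, CS330, CS470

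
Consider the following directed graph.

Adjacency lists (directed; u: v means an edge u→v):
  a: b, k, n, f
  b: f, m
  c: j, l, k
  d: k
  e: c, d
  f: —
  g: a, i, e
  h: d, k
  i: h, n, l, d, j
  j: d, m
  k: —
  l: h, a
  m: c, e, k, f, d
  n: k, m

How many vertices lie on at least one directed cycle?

A vertex is on a directed cycle iff it belongs to a strongly connected component of size ≥ 2 (or has a self-loop).
The vertices on cycles are {a, b, c, e, j, l, m, n} — 8 in total.

8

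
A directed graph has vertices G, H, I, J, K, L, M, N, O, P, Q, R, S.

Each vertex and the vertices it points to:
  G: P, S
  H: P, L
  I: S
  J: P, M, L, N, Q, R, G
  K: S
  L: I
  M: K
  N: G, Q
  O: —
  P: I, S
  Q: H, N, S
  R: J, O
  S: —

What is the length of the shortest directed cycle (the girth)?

For each vertex v, BFS finds the shortest path from v back to v.
The shortest such closed walk is J → R → J, length 2.

2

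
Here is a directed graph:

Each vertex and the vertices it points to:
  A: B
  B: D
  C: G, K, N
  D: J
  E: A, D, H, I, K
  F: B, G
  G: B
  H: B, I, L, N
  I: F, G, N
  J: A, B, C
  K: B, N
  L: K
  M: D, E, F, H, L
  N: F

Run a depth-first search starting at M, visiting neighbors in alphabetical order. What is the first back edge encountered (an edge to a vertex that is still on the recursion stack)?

DFS from M (visiting neighbors in alphabetical order); mark gray on enter, black on exit:
M gray
  D gray
    J gray
      A gray
        B gray
          B→D: D is gray → back edge
First back edge: B → D.

B→D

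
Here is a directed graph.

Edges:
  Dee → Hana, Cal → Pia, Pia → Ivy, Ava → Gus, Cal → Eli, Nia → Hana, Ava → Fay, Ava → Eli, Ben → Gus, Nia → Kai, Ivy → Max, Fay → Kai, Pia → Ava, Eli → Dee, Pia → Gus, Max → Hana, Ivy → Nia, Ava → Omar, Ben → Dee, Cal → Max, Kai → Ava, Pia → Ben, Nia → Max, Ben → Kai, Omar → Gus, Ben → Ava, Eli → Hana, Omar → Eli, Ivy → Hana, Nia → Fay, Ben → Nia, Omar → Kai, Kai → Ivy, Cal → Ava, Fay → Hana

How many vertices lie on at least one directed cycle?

A vertex is on a directed cycle iff it belongs to a strongly connected component of size ≥ 2 (or has a self-loop).
The vertices on cycles are {Ava, Fay, Ivy, Kai, Nia, Omar} — 6 in total.

6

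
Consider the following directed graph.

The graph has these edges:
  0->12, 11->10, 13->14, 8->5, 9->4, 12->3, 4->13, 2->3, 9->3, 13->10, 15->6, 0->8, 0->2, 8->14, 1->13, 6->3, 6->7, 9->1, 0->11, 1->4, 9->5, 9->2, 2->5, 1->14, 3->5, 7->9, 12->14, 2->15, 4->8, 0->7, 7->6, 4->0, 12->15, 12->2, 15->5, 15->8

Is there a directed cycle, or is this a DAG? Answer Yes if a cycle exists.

DFS with white/gray/black marking, starting from 6:
6 gray
  3 gray
    5 gray
    5 black
  3 black
  7 gray
    7→6: 6 is gray → back edge
Back edge found, so a cycle exists: 6 → 7 → 6.

Yes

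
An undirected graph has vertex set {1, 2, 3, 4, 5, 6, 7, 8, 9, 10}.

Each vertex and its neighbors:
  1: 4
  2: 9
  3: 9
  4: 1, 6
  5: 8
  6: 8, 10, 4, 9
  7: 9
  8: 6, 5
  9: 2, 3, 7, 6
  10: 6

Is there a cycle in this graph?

No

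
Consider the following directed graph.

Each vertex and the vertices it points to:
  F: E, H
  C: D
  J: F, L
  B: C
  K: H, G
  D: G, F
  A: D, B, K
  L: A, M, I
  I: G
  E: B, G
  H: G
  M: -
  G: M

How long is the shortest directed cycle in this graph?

5

For each vertex v, BFS finds the shortest path from v back to v.
The shortest such closed walk is F → E → B → C → D → F, length 5.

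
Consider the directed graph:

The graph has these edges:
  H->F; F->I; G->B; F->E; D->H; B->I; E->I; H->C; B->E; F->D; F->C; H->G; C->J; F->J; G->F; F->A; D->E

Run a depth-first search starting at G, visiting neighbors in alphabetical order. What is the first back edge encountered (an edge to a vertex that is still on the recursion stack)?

DFS from G (visiting neighbors in alphabetical order); mark gray on enter, black on exit:
G gray
  B gray
    E gray
      I gray
      I black
    E black
    B→I: I black — skip
  B black
  F gray
    A gray
    A black
    C gray
      J gray
      J black
    C black
    D gray
      D→E: E black — skip
      H gray
        H→C: C black — skip
        H→F: F is gray → back edge
First back edge: H → F.

H->F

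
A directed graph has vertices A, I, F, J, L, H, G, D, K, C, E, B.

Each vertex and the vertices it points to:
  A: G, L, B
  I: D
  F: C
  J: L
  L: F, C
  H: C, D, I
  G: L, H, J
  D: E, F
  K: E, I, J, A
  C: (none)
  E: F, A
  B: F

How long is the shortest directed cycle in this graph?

5

For each vertex v, BFS finds the shortest path from v back to v.
The shortest such closed walk is A → G → H → D → E → A, length 5.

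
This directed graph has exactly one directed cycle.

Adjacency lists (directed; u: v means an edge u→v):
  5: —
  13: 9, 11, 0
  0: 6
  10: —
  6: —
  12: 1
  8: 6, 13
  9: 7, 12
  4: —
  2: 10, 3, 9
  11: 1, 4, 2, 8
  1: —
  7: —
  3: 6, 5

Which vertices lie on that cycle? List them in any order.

DFS with gray/black marking from 8:
8 gray
  6 gray
  6 black
  13 gray
    9 gray
      7 gray
      7 black
      12 gray
        1 gray
        1 black
      12 black
    9 black
    11 gray
      11→1: 1 black — skip
      4 gray
      4 black
      2 gray
        10 gray
        10 black
        3 gray
          3→6: 6 black — skip
          5 gray
          5 black
        3 black
        2→9: 9 black — skip
      2 black
      11→8: 8 is gray → back edge
Back edge closes the cycle 8 → 13 → 11 → 8; its vertices are {8, 11, 13}.

8, 11, 13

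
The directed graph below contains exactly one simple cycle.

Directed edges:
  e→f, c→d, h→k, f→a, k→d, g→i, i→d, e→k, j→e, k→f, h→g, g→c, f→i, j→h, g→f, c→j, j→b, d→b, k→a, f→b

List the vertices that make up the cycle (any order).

c, g, h, j

DFS with gray/black marking from c:
c gray
  d gray
    b gray
    b black
  d black
  j gray
    e gray
      k gray
        f gray
          a gray
          a black
          f→b: b black — skip
          i gray
            i→d: d black — skip
          i black
        f black
        k→a: a black — skip
        k→d: d black — skip
      k black
      e→f: f black — skip
    e black
    h gray
      h→k: k black — skip
      g gray
        g→i: i black — skip
        g→f: f black — skip
        g→c: c is gray → back edge
Back edge closes the cycle c → j → h → g → c; its vertices are {c, g, h, j}.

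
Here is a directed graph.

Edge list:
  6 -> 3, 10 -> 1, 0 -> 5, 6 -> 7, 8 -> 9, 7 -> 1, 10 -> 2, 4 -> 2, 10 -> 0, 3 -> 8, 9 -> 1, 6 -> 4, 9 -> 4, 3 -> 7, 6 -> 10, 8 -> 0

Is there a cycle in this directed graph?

DFS with white/gray/black marking, starting from 10:
10 gray
  1 gray
  1 black
  2 gray
  2 black
  0 gray
    5 gray
    5 black
  0 black
10 black
6 gray
  4 gray
    4→2: 2 black — skip
  4 black
  6→10: 10 black — skip
  3 gray
    8 gray
      8→0: 0 black — skip
      9 gray
        9→1: 1 black — skip
        9→4: 4 black — skip
      9 black
    8 black
    7 gray
      7→1: 1 black — skip
    7 black
  3 black
  6→7: 7 black — skip
6 black
Every edge goes to a white or black vertex — no back edge, so the graph is acyclic.

No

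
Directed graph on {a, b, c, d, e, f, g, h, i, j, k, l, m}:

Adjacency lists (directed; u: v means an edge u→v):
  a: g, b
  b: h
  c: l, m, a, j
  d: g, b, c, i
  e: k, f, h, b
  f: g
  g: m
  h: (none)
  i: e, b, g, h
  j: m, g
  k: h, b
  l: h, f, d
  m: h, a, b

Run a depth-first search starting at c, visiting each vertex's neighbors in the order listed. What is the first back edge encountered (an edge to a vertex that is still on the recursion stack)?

a→g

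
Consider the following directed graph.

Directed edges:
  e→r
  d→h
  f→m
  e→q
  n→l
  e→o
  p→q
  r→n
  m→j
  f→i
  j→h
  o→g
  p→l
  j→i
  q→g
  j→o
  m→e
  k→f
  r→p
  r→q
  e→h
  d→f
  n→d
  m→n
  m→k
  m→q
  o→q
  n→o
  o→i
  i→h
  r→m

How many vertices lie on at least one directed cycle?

7

A vertex is on a directed cycle iff it belongs to a strongly connected component of size ≥ 2 (or has a self-loop).
The vertices on cycles are {d, e, f, k, m, n, r} — 7 in total.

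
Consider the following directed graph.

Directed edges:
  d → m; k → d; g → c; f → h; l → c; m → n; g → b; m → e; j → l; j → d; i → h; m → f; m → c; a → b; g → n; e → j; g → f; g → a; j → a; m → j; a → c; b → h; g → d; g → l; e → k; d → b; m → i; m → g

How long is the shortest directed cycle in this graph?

For each vertex v, BFS finds the shortest path from v back to v.
The shortest such closed walk is d → m → j → d, length 3.

3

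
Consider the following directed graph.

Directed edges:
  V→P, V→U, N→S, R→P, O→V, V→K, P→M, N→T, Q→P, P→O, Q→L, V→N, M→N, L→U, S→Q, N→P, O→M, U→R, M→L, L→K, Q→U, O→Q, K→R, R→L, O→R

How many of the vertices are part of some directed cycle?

11

A vertex is on a directed cycle iff it belongs to a strongly connected component of size ≥ 2 (or has a self-loop).
The vertices on cycles are {K, L, M, N, O, P, Q, R, S, U, V} — 11 in total.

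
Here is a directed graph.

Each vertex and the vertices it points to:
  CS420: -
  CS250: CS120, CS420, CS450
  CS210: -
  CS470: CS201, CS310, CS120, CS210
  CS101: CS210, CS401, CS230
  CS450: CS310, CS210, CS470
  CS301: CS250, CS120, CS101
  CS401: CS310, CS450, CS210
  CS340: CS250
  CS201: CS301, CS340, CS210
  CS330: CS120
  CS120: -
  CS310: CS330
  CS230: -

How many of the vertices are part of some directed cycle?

8

A vertex is on a directed cycle iff it belongs to a strongly connected component of size ≥ 2 (or has a self-loop).
The vertices on cycles are {CS101, CS201, CS250, CS301, CS340, CS401, CS450, CS470} — 8 in total.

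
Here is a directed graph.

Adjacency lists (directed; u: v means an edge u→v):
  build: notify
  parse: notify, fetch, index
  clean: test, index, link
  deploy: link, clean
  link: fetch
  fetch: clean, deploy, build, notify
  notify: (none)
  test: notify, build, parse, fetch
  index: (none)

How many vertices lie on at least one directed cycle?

A vertex is on a directed cycle iff it belongs to a strongly connected component of size ≥ 2 (or has a self-loop).
The vertices on cycles are {link, test, clean, fetch, parse, deploy} — 6 in total.

6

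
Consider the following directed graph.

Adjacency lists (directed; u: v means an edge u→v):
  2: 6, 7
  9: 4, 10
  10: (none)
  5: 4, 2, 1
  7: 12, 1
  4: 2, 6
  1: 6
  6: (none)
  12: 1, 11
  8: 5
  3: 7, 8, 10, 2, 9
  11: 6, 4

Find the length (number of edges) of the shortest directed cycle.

5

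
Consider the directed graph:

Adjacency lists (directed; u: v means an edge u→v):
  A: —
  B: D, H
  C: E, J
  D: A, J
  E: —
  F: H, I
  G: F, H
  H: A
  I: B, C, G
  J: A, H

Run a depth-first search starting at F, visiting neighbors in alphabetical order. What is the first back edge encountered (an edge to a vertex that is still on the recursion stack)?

G→F

DFS from F (visiting neighbors in alphabetical order); mark gray on enter, black on exit:
F gray
  H gray
    A gray
    A black
  H black
  I gray
    B gray
      D gray
        D→A: A black — skip
        J gray
          J→A: A black — skip
          J→H: H black — skip
        J black
      D black
      B→H: H black — skip
    B black
    C gray
      E gray
      E black
      C→J: J black — skip
    C black
    G gray
      G→F: F is gray → back edge
First back edge: G → F.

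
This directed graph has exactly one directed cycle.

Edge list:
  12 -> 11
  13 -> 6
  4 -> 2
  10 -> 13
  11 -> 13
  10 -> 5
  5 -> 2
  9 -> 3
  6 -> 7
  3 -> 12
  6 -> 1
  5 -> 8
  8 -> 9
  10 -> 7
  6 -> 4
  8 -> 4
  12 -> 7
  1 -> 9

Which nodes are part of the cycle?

1, 3, 6, 9, 11, 12, 13

DFS with gray/black marking from 13:
13 gray
  6 gray
    7 gray
    7 black
    4 gray
      2 gray
      2 black
    4 black
    1 gray
      9 gray
        3 gray
          12 gray
            12→7: 7 black — skip
            11 gray
              11→13: 13 is gray → back edge
Back edge closes the cycle 13 → 6 → 1 → 9 → 3 → 12 → 11 → 13; its vertices are {1, 3, 6, 9, 11, 12, 13}.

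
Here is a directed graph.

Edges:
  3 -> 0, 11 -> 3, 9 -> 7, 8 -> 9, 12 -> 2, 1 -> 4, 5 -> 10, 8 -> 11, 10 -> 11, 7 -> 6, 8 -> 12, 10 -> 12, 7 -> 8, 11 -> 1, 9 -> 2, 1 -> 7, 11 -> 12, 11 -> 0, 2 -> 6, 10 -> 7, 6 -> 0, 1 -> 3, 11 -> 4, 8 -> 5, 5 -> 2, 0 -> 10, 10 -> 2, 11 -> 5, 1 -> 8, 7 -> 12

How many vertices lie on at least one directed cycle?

12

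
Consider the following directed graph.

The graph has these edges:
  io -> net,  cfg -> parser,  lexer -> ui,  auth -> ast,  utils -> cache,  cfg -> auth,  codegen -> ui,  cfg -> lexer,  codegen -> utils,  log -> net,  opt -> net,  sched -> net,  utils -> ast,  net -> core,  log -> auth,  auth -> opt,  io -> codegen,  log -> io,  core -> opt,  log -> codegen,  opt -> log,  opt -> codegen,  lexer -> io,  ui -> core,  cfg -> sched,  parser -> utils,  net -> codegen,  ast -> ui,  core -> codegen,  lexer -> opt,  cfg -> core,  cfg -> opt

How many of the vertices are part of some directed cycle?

10

A vertex is on a directed cycle iff it belongs to a strongly connected component of size ≥ 2 (or has a self-loop).
The vertices on cycles are {io, ui, ast, log, net, opt, auth, core, utils, codegen} — 10 in total.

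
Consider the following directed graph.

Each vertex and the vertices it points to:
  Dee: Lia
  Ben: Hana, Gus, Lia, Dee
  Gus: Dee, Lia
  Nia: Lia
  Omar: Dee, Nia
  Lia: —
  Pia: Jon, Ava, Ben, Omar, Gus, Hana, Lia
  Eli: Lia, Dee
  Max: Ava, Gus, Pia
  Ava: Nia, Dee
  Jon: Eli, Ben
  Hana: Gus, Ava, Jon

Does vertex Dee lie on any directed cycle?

No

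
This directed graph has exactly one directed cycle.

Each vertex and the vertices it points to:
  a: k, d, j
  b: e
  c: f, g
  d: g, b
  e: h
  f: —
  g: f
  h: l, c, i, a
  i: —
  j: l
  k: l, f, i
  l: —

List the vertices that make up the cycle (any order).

a, b, d, e, h

DFS with gray/black marking from e:
e gray
  h gray
    l gray
    l black
    c gray
      f gray
      f black
      g gray
        g→f: f black — skip
      g black
    c black
    i gray
    i black
    a gray
      k gray
        k→l: l black — skip
        k→f: f black — skip
        k→i: i black — skip
      k black
      d gray
        d→g: g black — skip
        b gray
          b→e: e is gray → back edge
Back edge closes the cycle e → h → a → d → b → e; its vertices are {a, b, d, e, h}.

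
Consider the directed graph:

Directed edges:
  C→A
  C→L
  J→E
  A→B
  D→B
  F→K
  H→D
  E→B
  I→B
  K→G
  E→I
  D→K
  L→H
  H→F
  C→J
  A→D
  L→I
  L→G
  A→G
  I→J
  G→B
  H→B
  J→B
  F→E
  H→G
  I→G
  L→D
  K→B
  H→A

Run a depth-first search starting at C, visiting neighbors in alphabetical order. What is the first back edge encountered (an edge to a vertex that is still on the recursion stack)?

I->J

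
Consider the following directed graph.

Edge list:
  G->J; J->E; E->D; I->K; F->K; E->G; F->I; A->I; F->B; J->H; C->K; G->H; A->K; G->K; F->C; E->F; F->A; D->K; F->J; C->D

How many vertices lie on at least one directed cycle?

4

A vertex is on a directed cycle iff it belongs to a strongly connected component of size ≥ 2 (or has a self-loop).
The vertices on cycles are {E, F, G, J} — 4 in total.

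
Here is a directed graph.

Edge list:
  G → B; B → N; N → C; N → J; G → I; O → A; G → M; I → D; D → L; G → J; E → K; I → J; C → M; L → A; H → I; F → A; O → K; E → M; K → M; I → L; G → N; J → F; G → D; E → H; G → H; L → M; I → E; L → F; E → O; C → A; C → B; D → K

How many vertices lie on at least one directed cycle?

6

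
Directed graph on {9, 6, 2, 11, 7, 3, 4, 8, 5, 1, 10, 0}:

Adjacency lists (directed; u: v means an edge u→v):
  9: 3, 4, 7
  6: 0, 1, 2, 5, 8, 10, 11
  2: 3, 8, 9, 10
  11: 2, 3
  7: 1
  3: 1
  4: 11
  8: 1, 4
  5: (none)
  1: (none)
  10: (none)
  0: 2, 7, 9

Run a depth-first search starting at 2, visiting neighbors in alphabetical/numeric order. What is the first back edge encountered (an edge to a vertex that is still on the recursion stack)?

11→2

DFS from 2 (visiting neighbors in alphabetical/numeric order); mark gray on enter, black on exit:
2 gray
  3 gray
    1 gray
    1 black
  3 black
  8 gray
    8→1: 1 black — skip
    4 gray
      11 gray
        11→2: 2 is gray → back edge
First back edge: 11 → 2.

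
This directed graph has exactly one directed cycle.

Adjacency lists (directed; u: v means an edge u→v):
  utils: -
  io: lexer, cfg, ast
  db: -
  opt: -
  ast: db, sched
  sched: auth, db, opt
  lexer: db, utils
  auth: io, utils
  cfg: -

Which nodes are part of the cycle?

io, ast, auth, sched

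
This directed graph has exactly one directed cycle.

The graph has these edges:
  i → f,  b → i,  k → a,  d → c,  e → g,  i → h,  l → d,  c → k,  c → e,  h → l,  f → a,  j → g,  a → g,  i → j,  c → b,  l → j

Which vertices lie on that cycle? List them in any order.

b, c, d, h, i, l

DFS with gray/black marking from c:
c gray
  b gray
    i gray
      j gray
        g gray
        g black
      j black
      h gray
        l gray
          d gray
            d→c: c is gray → back edge
Back edge closes the cycle c → b → i → h → l → d → c; its vertices are {b, c, d, h, i, l}.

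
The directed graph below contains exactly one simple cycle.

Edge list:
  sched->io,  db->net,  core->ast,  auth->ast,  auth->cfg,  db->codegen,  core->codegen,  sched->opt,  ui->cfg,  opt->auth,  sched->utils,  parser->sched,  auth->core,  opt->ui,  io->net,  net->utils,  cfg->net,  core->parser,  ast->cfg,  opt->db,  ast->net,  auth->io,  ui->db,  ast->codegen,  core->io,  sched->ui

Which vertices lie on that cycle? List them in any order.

opt, auth, core, sched, parser

DFS with gray/black marking from sched:
sched gray
  opt gray
    auth gray
      core gray
        io gray
          net gray
            utils gray
            utils black
          net black
        io black
        codegen gray
        codegen black
        parser gray
          parser→sched: sched is gray → back edge
Back edge closes the cycle sched → opt → auth → core → parser → sched; its vertices are {opt, auth, core, sched, parser}.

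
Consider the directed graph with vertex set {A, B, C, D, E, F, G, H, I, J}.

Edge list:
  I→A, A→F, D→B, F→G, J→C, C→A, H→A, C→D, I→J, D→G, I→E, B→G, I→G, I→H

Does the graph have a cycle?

DFS with white/gray/black marking, starting from D:
D gray
  B gray
    G gray
    G black
  B black
  D→G: G black — skip
D black
A gray
  F gray
    F→G: G black — skip
  F black
A black
C gray
  C→D: D black — skip
  C→A: A black — skip
C black
E gray
E black
H gray
  H→A: A black — skip
H black
I gray
  I→G: G black — skip
  I→E: E black — skip
  J gray
    J→C: C black — skip
  J black
  I→A: A black — skip
  I→H: H black — skip
I black
Every edge goes to a white or black vertex — no back edge, so the graph is acyclic.

No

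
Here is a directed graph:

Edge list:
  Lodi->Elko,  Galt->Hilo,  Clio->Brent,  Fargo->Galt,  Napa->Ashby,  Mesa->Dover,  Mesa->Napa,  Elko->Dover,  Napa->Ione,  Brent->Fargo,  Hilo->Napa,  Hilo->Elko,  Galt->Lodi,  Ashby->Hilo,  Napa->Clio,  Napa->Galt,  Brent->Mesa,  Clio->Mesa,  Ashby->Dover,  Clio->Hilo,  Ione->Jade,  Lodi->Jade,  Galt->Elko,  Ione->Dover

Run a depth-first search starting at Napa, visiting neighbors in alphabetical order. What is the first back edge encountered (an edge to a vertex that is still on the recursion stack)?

Hilo→Napa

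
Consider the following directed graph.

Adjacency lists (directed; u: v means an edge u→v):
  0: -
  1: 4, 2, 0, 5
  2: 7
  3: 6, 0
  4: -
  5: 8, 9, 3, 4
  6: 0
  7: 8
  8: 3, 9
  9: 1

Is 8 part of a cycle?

Yes

8 is on a cycle iff 8 can reach itself via ≥1 edge.
8 → 9 → 1 → 5 → 8 — yes.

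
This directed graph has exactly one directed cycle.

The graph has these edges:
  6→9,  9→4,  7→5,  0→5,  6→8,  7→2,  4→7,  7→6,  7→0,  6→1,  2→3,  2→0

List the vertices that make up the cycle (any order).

4, 6, 7, 9

DFS with gray/black marking from 7:
7 gray
  0 gray
    5 gray
    5 black
  0 black
  6 gray
    8 gray
    8 black
    1 gray
    1 black
    9 gray
      4 gray
        4→7: 7 is gray → back edge
Back edge closes the cycle 7 → 6 → 9 → 4 → 7; its vertices are {4, 6, 7, 9}.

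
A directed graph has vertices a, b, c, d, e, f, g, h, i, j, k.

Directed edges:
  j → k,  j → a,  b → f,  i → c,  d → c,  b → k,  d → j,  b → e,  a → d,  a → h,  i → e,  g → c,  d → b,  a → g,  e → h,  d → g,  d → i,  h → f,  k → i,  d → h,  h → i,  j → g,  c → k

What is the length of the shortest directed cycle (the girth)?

3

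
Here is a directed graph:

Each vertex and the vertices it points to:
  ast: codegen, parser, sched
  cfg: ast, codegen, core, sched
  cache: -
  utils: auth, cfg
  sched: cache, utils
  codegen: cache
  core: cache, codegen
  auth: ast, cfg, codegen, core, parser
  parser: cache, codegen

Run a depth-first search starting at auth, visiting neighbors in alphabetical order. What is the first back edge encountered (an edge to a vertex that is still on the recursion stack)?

utils→auth

DFS from auth (visiting neighbors in alphabetical order); mark gray on enter, black on exit:
auth gray
  ast gray
    codegen gray
      cache gray
      cache black
    codegen black
    parser gray
      parser→cache: cache black — skip
      parser→codegen: codegen black — skip
    parser black
    sched gray
      sched→cache: cache black — skip
      utils gray
        utils→auth: auth is gray → back edge
First back edge: utils → auth.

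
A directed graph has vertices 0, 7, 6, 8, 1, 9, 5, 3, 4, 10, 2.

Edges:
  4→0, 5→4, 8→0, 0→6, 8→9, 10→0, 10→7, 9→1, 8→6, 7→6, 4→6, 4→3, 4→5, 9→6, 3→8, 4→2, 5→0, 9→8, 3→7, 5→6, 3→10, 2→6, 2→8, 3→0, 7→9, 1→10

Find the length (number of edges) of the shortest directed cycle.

For each vertex v, BFS finds the shortest path from v back to v.
The shortest such closed walk is 4 → 5 → 4, length 2.

2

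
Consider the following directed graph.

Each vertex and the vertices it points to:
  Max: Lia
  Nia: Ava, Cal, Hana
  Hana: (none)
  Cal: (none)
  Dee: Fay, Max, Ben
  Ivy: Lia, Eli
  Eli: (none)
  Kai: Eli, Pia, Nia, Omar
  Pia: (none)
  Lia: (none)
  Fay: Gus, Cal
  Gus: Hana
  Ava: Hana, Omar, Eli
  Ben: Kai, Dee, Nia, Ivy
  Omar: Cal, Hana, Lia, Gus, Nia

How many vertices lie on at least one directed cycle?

5

A vertex is on a directed cycle iff it belongs to a strongly connected component of size ≥ 2 (or has a self-loop).
The vertices on cycles are {Ava, Ben, Dee, Nia, Omar} — 5 in total.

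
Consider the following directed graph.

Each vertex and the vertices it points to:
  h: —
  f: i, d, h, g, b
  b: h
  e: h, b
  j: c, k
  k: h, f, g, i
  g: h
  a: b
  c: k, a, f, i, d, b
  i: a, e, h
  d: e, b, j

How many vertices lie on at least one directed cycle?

A vertex is on a directed cycle iff it belongs to a strongly connected component of size ≥ 2 (or has a self-loop).
The vertices on cycles are {c, d, f, j, k} — 5 in total.

5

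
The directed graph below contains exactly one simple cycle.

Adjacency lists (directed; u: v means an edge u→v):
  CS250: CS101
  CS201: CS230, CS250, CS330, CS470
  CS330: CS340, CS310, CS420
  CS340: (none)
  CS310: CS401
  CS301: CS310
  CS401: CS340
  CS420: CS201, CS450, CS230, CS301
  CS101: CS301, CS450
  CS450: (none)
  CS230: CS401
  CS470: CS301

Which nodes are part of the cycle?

CS201, CS330, CS420

DFS with gray/black marking from CS420:
CS420 gray
  CS201 gray
    CS230 gray
      CS401 gray
        CS340 gray
        CS340 black
      CS401 black
    CS230 black
    CS250 gray
      CS101 gray
        CS301 gray
          CS310 gray
            CS310→CS401: CS401 black — skip
          CS310 black
        CS301 black
        CS450 gray
        CS450 black
      CS101 black
    CS250 black
    CS330 gray
      CS330→CS340: CS340 black — skip
      CS330→CS310: CS310 black — skip
      CS330→CS420: CS420 is gray → back edge
Back edge closes the cycle CS420 → CS201 → CS330 → CS420; its vertices are {CS201, CS330, CS420}.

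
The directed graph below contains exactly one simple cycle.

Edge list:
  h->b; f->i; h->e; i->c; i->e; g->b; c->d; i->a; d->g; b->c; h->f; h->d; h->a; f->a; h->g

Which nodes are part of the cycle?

b, c, d, g

DFS with gray/black marking from g:
g gray
  b gray
    c gray
      d gray
        d→g: g is gray → back edge
Back edge closes the cycle g → b → c → d → g; its vertices are {b, c, d, g}.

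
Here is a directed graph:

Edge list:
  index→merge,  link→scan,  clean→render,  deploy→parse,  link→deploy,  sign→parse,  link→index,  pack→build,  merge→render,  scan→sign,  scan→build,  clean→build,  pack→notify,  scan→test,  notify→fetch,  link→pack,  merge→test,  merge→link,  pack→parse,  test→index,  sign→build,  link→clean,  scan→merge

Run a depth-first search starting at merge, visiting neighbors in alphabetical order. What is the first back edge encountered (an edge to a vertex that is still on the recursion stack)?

DFS from merge (visiting neighbors in alphabetical order); mark gray on enter, black on exit:
merge gray
  link gray
    clean gray
      build gray
      build black
      render gray
      render black
    clean black
    deploy gray
      parse gray
      parse black
    deploy black
    index gray
      index→merge: merge is gray → back edge
First back edge: index → merge.

index→merge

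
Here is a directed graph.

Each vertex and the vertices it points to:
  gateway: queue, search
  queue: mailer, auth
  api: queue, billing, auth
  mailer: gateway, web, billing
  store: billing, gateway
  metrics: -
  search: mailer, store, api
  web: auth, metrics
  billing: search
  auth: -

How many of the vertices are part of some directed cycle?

7

A vertex is on a directed cycle iff it belongs to a strongly connected component of size ≥ 2 (or has a self-loop).
The vertices on cycles are {api, queue, store, mailer, search, billing, gateway} — 7 in total.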